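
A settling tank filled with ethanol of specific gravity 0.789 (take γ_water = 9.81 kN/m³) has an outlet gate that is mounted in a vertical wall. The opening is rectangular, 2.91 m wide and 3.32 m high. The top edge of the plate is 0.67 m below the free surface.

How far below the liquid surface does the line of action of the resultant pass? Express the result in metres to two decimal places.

h_p = 2.72 m

γ = 0.789 × 9.81 = 7.74009 kN/m³.
The centroid lies 3.32/2 = 1.66 m below the top edge, so the centroid depth is h_c = 0.67 + 1.66 = 2.33 m.
A = 2.91 × 3.32 = 9.6612 m².
Resultant F = γ·h_c·A = 7.74009 × 2.33 × 9.6612 = 174.234 kN.
I_c = b·h³/12 = 2.91 × 3.32³/12 = 8.87413 m⁴.
Centre of pressure: y_p = y_c + I_c/(y_c·A) = 2.33 + 8.87413/(2.33 × 9.6612) = 2.33 + 0.39422 = 2.72422 m along the plane.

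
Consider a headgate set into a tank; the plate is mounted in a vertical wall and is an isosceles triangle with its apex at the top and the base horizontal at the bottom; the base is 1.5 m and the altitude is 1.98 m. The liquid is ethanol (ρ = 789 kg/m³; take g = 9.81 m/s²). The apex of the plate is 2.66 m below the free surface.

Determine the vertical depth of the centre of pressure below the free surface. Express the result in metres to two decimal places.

h_p = 4.03 m

γ = ρg = 789 × 9.81 / 1000 = 7.74009 kN/m³.
With the apex up, the centroid sits 2h/3 = 2 × 1.98/3 = 1.32 m below the apex, so the centroid depth is h_c = 2.66 + 1.32 = 3.98 m.
A = ½ × 1.5 × 1.98 = 1.485 m².
Resultant F = γ·h_c·A = 7.74009 × 3.98 × 1.485 = 45.7463 kN.
I_c = b·h³/36 = 1.5 × 1.98³/36 = 0.323433 m⁴.
Centre of pressure: y_p = y_c + I_c/(y_c·A) = 3.98 + 0.323433/(3.98 × 1.485) = 3.98 + 0.0547236 = 4.03472 m along the plane.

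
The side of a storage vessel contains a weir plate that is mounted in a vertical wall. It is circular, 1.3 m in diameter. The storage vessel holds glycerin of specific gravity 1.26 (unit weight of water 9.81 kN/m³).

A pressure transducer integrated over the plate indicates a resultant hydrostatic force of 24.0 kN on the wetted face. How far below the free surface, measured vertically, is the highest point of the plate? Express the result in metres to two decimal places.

γ = 1.26 × 9.81 = 12.3606 kN/m³.
A = π(0.65)² = 1.32732 m².
From F = γ·h_c·A, the centroid depth is h_c = 24.0/(12.3606 × 1.32732) = 1.46284 m.
The centroid is at the centre, 0.65 m below the top of the plate, so the highest point sits at h_top = 1.46284 − 0.65 = 0.81284 m below the surface.

d_top ≈ 0.81 m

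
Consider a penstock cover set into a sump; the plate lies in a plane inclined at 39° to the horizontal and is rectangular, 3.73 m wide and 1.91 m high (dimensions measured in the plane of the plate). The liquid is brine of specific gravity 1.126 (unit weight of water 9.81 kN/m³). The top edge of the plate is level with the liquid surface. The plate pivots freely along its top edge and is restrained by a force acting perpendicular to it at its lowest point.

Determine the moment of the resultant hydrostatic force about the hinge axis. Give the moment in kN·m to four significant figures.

M ≈ 60.22 kN·m

γ = 1.126 × 9.81 = 11.04606 kN/m³.
Let θ = 39° be the plate's angle to the horizontal; measure y along the incline from where the plane meets the free surface. Vertical depth h = y·sinθ with sinθ = 0.629320.
The centroid lies 1.91/2 = 0.955 m below the top edge, so y_c = 0.955 m and h_c = 0.955 × 0.629320 = 0.601001 m.
A = 3.73 × 1.91 = 7.1243 m².
Resultant F = γ·h_c·A = 11.04606 × 0.601001 × 7.1243 = 47.296 kN.
I_c = b·h³/12 = 3.73 × 1.91³/12 = 2.16585 m⁴.
Centre of pressure: y_p = y_c + I_c/(y_c·A) = 0.955 + 2.16585/(0.955 × 7.1243) = 0.955 + 0.318334 = 1.27333 m along the plane.
The resultant acts 0.955 + 0.318334 = 1.27333 m (along the plate) below the hinge at the top edge, so the moment about the hinge is M = F × 1.27333 = 47.296 × 1.27333 = 60.2234 kN·m.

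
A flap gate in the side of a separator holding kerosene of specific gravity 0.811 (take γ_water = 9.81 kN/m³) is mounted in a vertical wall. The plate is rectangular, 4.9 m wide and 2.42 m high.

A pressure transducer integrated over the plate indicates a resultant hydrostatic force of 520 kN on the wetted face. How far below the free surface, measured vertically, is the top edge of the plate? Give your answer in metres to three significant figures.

d_top ≈ 4.30 m

γ = 0.811 × 9.81 = 7.95591 kN/m³.
A = 4.9 × 2.42 = 11.858 m².
From F = γ·h_c·A, the centroid depth is h_c = 520/(7.95591 × 11.858) = 5.51191 m.
The centroid lies 2.42/2 = 1.21 m below the top edge, so the top edge sits at h_top = 5.51191 − 1.21 = 4.30191 m below the surface.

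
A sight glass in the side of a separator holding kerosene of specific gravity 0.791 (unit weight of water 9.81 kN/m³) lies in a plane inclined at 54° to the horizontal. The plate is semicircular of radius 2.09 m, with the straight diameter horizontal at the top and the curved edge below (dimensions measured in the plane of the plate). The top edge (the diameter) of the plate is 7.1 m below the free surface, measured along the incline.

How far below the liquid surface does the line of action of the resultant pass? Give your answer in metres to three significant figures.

h_p = 6.49 m

γ = 0.791 × 9.81 = 7.75971 kN/m³.
Let θ = 54° be the plate's angle to the horizontal; measure y along the incline from where the plane meets the free surface. Vertical depth h = y·sinθ with sinθ = 0.809017.
The centroid of a semicircle lies 4r/(3π) = 0.887024 m from the diameter, here below the top edge, so y_c = 7.1 + 0.887024 = 7.98702 m and h_c = 7.98702 × 0.809017 = 6.46163 m.
A = πr²/2 = π × 2.09²/2 = 6.8614 m².
Resultant F = γ·h_c·A = 7.75971 × 6.46163 × 6.8614 = 344.033 kN.
I_c = (π/8 − 8/(9π))·r⁴ = 0.109757 × 2.09⁴ = 2.0942 m⁴.
Centre of pressure: y_p = y_c + I_c/(y_c·A) = 7.98702 + 2.0942/(7.98702 × 6.8614) = 7.98702 + 0.0382138 = 8.02523 m along the plane.
Vertically, h_p = y_p·sinθ = 8.02523 × 0.809017 = 6.49255 m.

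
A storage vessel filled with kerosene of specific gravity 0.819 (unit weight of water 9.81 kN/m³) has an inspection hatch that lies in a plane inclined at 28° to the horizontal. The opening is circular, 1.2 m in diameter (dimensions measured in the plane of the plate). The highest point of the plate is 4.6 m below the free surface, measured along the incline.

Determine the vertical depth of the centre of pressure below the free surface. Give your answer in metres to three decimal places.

γ = 0.819 × 9.81 = 8.03439 kN/m³.
Let θ = 28° be the plate's angle to the horizontal; measure y along the incline from where the plane meets the free surface. Vertical depth h = y·sinθ with sinθ = 0.469472.
The centroid is at the centre, 0.6 m below the top of the plate, so y_c = 4.6 + 0.6 = 5.2 m and h_c = 5.2 × 0.469472 = 2.44125 m.
A = π(0.6)² = 1.13097 m².
Resultant F = γ·h_c·A = 8.03439 × 2.44125 × 1.13097 = 22.1828 kN.
I_c = πr⁴/4 = π × 0.6⁴/4 = 0.101788 m⁴.
Centre of pressure: y_p = y_c + I_c/(y_c·A) = 5.2 + 0.101788/(5.2 × 1.13097) = 5.2 + 0.0173078 = 5.21731 m along the plane.
Vertically, h_p = y_p·sinθ = 5.21731 × 0.469472 = 2.44938 m.

h_p = 2.449 m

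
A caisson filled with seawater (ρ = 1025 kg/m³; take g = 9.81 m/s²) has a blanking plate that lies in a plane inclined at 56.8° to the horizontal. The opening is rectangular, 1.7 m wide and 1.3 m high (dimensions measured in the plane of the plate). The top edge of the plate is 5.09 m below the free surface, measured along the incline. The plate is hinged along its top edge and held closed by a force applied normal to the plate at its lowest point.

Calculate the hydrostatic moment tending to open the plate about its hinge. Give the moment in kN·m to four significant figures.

γ = ρg = 1025 × 9.81 / 1000 = 10.05525 kN/m³.
Let θ = 56.8° be the plate's angle to the horizontal; measure y along the incline from where the plane meets the free surface. Vertical depth h = y·sinθ with sinθ = 0.836764.
The centroid lies 1.3/2 = 0.65 m below the top edge, so y_c = 5.09 + 0.65 = 5.74 m and h_c = 5.74 × 0.836764 = 4.80303 m.
A = 1.7 × 1.3 = 2.21 m².
Resultant F = γ·h_c·A = 10.05525 × 4.80303 × 2.21 = 106.733 kN.
I_c = b·h³/12 = 1.7 × 1.3³/12 = 0.311242 m⁴.
Centre of pressure: y_p = y_c + I_c/(y_c·A) = 5.74 + 0.311242/(5.74 × 2.21) = 5.74 + 0.0245355 = 5.76454 m along the plane.
The resultant acts 0.65 + 0.0245355 = 0.674536 m (along the plate) below the hinge at the top edge, so the moment about the hinge is M = F × 0.674536 = 106.733 × 0.674536 = 71.9953 kN·m.

M ≈ 72.00 kN·m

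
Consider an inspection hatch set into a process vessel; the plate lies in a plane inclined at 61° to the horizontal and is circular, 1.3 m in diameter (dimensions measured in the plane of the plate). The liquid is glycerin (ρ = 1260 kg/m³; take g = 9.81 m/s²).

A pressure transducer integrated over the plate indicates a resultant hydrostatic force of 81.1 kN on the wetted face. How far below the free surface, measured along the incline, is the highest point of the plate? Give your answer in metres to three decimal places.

γ = ρg = 1260 × 9.81 / 1000 = 12.3606 kN/m³.
A = π(0.65)² = 1.32732 m².
From F = γ·h_c·A, the centroid depth is h_c = 81.1/(12.3606 × 1.32732) = 4.94317 m.
Let θ = 61° be the plate's angle to the horizontal; measure y along the incline from where the plane meets the free surface. Vertical depth h = y·sinθ with sinθ = 0.874620.
Along the incline, y_c = h_c/sinθ = 4.94317/0.874620 = 5.65179 m.
The centroid is at the centre, 0.65 m below the top of the plate, so the highest point sits at y_top = 5.65179 − 0.65 = 5.00179 m along the incline.

y_top ≈ 5.002 m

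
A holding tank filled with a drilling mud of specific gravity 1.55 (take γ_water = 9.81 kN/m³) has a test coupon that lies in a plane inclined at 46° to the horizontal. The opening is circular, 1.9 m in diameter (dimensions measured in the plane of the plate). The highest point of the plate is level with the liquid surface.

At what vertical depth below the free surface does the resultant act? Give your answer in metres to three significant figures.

h_p = 0.854 m

γ = 1.55 × 9.81 = 15.2055 kN/m³.
Let θ = 46° be the plate's angle to the horizontal; measure y along the incline from where the plane meets the free surface. Vertical depth h = y·sinθ with sinθ = 0.719340.
The centroid is at the centre, 0.95 m below the top of the plate, so y_c = 0.95 m and h_c = 0.95 × 0.719340 = 0.683373 m.
A = π(0.95)² = 2.83529 m².
Resultant F = γ·h_c·A = 15.2055 × 0.683373 × 2.83529 = 29.4616 kN.
I_c = πr⁴/4 = π × 0.95⁴/4 = 0.639712 m⁴.
Centre of pressure: y_p = y_c + I_c/(y_c·A) = 0.95 + 0.639712/(0.95 × 2.83529) = 0.95 + 0.2375 = 1.1875 m along the plane.
Vertically, h_p = y_p·sinθ = 1.1875 × 0.719340 = 0.854216 m.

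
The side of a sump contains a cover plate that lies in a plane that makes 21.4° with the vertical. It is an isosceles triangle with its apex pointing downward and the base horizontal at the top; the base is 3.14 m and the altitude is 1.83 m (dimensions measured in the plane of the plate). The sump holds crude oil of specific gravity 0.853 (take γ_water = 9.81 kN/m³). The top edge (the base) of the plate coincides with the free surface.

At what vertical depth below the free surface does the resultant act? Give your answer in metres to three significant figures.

h_p = 0.852 m

γ = 0.853 × 9.81 = 8.36793 kN/m³.
The plate makes 21.4° with the vertical, i.e. θ = 90° − 21.4° = 68.6° to the horizontal. Measuring y along the incline from the free-surface line, vertical depth h = y·sinθ with sinθ = 0.931056.
With the apex down, the centroid sits h/3 = 1.83/3 = 0.61 m below the base (the top edge), so y_c = 0.61 m and h_c = 0.61 × 0.931056 = 0.567944 m.
A = ½ × 3.14 × 1.83 = 2.8731 m².
Resultant F = γ·h_c·A = 8.36793 × 0.567944 × 2.8731 = 13.6545 kN.
I_c = b·h³/36 = 3.14 × 1.83³/36 = 0.53454 m⁴.
Centre of pressure: y_p = y_c + I_c/(y_c·A) = 0.61 + 0.53454/(0.61 × 2.8731) = 0.61 + 0.305 = 0.915 m along the plane.
Vertically, h_p = y_p·sinθ = 0.915 × 0.931056 = 0.851916 m.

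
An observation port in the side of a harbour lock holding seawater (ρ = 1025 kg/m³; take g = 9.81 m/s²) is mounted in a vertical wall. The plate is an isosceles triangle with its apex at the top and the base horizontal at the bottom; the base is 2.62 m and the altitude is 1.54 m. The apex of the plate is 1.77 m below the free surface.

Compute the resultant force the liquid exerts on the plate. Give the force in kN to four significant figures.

γ = ρg = 1025 × 9.81 / 1000 = 10.05525 kN/m³.
With the apex up, the centroid sits 2h/3 = 2 × 1.54/3 = 1.02667 m below the apex, so the centroid depth is h_c = 1.77 + 1.02667 = 2.79667 m.
A = ½ × 2.62 × 1.54 = 2.0174 m².
Resultant F = γ·h_c·A = 10.05525 × 2.79667 × 2.0174 = 56.7317 kN.

F ≈ 56.73 kN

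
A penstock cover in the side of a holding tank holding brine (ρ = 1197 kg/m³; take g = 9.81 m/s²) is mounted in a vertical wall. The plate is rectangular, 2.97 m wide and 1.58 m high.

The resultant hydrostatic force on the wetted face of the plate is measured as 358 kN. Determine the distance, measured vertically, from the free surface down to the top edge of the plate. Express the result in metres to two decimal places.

d_top ≈ 5.71 m

γ = ρg = 1197 × 9.81 / 1000 = 11.74257 kN/m³.
A = 2.97 × 1.58 = 4.6926 m².
From F = γ·h_c·A, the centroid depth is h_c = 358/(11.74257 × 4.6926) = 6.4969 m.
The centroid lies 1.58/2 = 0.79 m below the top edge, so the top edge sits at h_top = 6.4969 − 0.79 = 5.7069 m below the surface.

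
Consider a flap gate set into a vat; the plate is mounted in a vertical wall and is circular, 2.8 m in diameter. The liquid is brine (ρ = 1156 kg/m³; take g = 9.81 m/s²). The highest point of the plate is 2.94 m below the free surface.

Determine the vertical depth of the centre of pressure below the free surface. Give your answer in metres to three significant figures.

γ = ρg = 1156 × 9.81 / 1000 = 11.34036 kN/m³.
The centroid is at the centre, 1.4 m below the top of the plate, so the centroid depth is h_c = 2.94 + 1.4 = 4.34 m.
A = π(1.4)² = 6.15752 m².
Resultant F = γ·h_c·A = 11.34036 × 4.34 × 6.15752 = 303.056 kN.
I_c = πr⁴/4 = π × 1.4⁴/4 = 3.01719 m⁴.
Centre of pressure: y_p = y_c + I_c/(y_c·A) = 4.34 + 3.01719/(4.34 × 6.15752) = 4.34 + 0.112903 = 4.4529 m along the plane.

h_p = 4.45 m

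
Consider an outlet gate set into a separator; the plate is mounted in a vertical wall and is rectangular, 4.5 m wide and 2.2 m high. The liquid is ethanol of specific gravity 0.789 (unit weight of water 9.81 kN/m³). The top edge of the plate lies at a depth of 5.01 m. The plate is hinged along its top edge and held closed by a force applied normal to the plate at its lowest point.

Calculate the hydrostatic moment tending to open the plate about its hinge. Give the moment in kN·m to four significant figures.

M ≈ 545.9 kN·m

γ = 0.789 × 9.81 = 7.74009 kN/m³.
The centroid lies 2.2/2 = 1.1 m below the top edge, so the centroid depth is h_c = 5.01 + 1.1 = 6.11 m.
A = 4.5 × 2.2 = 9.9 m².
Resultant F = γ·h_c·A = 7.74009 × 6.11 × 9.9 = 468.19 kN.
I_c = b·h³/12 = 4.5 × 2.2³/12 = 3.993 m⁴.
Centre of pressure: y_p = y_c + I_c/(y_c·A) = 6.11 + 3.993/(6.11 × 9.9) = 6.11 + 0.066012 = 6.17601 m along the plane.
The resultant acts 1.1 + 0.066012 = 1.16601 m (along the plate) below the hinge at the top edge, so the moment about the hinge is M = F × 1.16601 = 468.19 × 1.16601 = 545.914 kN·m.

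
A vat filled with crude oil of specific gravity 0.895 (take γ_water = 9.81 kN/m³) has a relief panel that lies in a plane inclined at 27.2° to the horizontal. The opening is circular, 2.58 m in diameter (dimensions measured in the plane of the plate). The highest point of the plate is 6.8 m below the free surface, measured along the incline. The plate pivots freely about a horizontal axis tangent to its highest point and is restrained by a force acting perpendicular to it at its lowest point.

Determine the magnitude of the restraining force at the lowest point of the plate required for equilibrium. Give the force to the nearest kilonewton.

γ = 0.895 × 9.81 = 8.77995 kN/m³.
Let θ = 27.2° be the plate's angle to the horizontal; measure y along the incline from where the plane meets the free surface. Vertical depth h = y·sinθ with sinθ = 0.457098.
The centroid is at the centre, 1.29 m below the top of the plate, so y_c = 6.8 + 1.29 = 8.09 m and h_c = 8.09 × 0.457098 = 3.69792 m.
A = π(1.29)² = 5.22792 m².
Resultant F = γ·h_c·A = 8.77995 × 3.69792 × 5.22792 = 169.738 kN.
I_c = πr⁴/4 = π × 1.29⁴/4 = 2.17495 m⁴.
Centre of pressure: y_p = y_c + I_c/(y_c·A) = 8.09 + 2.17495/(8.09 × 5.22792) = 8.09 + 0.0514247 = 8.14142 m along the plane.
The resultant acts 1.29 + 0.0514247 = 1.34142 m (along the plate) below the hinge at the top edge, so the moment about the hinge is M = F × 1.34142 = 169.738 × 1.34142 = 227.69 kN·m.
A normal force at the bottom, 2.58 m from the hinge, must supply this moment: P = 227.69/2.58 = 88.2519 kN.

P ≈ 88 kN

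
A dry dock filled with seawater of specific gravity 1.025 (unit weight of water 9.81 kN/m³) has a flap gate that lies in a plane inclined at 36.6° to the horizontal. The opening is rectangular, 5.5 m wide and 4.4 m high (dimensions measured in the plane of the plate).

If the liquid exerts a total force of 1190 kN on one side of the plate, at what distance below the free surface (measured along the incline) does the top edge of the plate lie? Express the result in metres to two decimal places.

y_top ≈ 6.00 m

γ = 1.025 × 9.81 = 10.05525 kN/m³.
A = 5.5 × 4.4 = 24.2 m².
From F = γ·h_c·A, the centroid depth is h_c = 1190/(10.05525 × 24.2) = 4.89034 m.
Let θ = 36.6° be the plate's angle to the horizontal; measure y along the incline from where the plane meets the free surface. Vertical depth h = y·sinθ with sinθ = 0.596225.
Along the incline, y_c = h_c/sinθ = 4.89034/0.596225 = 8.20217 m.
The centroid lies 4.4/2 = 2.2 m below the top edge, so the top edge sits at y_top = 8.20217 − 2.2 = 6.00217 m along the incline.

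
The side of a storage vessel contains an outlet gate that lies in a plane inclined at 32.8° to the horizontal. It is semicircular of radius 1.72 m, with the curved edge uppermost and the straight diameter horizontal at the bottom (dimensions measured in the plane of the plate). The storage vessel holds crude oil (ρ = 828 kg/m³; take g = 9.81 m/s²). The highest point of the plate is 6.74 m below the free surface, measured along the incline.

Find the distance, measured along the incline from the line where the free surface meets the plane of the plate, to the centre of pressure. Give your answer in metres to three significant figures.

y_p = 7.76 m

γ = ρg = 828 × 9.81 / 1000 = 8.12268 kN/m³.
Let θ = 32.8° be the plate's angle to the horizontal; measure y along the incline from where the plane meets the free surface. Vertical depth h = y·sinθ with sinθ = 0.541708.
The centroid lies 4r/(3π) = 0.729991 m above the diameter, so r − 4r/(3π) = 1.72 − 0.729991 = 0.990009 m below the topmost point, so y_c = 6.74 + 0.990009 = 7.73001 m and h_c = 7.73001 × 0.541708 = 4.18741 m.
A = πr²/2 = π × 1.72²/2 = 4.64704 m².
Resultant F = γ·h_c·A = 8.12268 × 4.18741 × 4.64704 = 158.06 kN.
I_c = (π/8 − 8/(9π))·r⁴ = 0.109757 × 1.72⁴ = 0.960608 m⁴.
Centre of pressure: y_p = y_c + I_c/(y_c·A) = 7.73001 + 0.960608/(7.73001 × 4.64704) = 7.73001 + 0.0267417 = 7.75675 m along the plane.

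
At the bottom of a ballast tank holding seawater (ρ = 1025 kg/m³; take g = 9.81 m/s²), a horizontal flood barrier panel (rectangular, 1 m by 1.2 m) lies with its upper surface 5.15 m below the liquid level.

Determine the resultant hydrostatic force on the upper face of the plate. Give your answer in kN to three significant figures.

γ = ρg = 1025 × 9.81 / 1000 = 10.05525 kN/m³.
The plate is horizontal, so pressure is uniform at p = γ·h = 10.05525 × 5.15 = 51.7845 kN/m².
A = 1 × 1.2 = 1.2 m².
F = p·A = 51.7845 × 1.2 = 62.1414 kN.

F ≈ 62.1 kN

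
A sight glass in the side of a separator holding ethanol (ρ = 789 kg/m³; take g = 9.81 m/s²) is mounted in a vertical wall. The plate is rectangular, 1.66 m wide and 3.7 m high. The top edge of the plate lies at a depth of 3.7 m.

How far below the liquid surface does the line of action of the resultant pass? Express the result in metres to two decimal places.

h_p = 5.76 m

γ = ρg = 789 × 9.81 / 1000 = 7.74009 kN/m³.
The centroid lies 3.7/2 = 1.85 m below the top edge, so the centroid depth is h_c = 3.7 + 1.85 = 5.55 m.
A = 1.66 × 3.7 = 6.142 m².
Resultant F = γ·h_c·A = 7.74009 × 5.55 × 6.142 = 263.845 kN.
I_c = b·h³/12 = 1.66 × 3.7³/12 = 7.007 m⁴.
Centre of pressure: y_p = y_c + I_c/(y_c·A) = 5.55 + 7.007/(5.55 × 6.142) = 5.55 + 0.205556 = 5.75556 m along the plane.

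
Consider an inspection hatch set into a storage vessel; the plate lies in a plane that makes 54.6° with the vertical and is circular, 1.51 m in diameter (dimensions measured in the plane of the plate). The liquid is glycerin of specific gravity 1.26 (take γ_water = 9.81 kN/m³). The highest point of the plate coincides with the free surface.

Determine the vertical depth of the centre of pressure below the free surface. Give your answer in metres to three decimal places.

h_p = 0.547 m

γ = 1.26 × 9.81 = 12.3606 kN/m³.
The plate makes 54.6° with the vertical, i.e. θ = 90° − 54.6° = 35.4° to the horizontal. Measuring y along the incline from the free-surface line, vertical depth h = y·sinθ with sinθ = 0.579281.
The centroid is at the centre, 0.755 m below the top of the plate, so y_c = 0.755 m and h_c = 0.755 × 0.579281 = 0.437357 m.
A = π(0.755)² = 1.79079 m².
Resultant F = γ·h_c·A = 12.3606 × 0.437357 × 1.79079 = 9.681 kN.
I_c = πr⁴/4 = π × 0.755⁴/4 = 0.255198 m⁴.
Centre of pressure: y_p = y_c + I_c/(y_c·A) = 0.755 + 0.255198/(0.755 × 1.79079) = 0.755 + 0.188749 = 0.943749 m along the plane.
Vertically, h_p = y_p·sinθ = 0.943749 × 0.579281 = 0.546696 m.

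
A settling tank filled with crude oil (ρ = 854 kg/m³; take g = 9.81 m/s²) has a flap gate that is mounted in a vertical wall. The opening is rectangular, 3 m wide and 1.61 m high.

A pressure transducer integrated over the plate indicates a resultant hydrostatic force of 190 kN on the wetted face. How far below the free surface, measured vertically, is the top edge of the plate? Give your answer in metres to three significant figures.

d_top ≈ 3.89 m

γ = ρg = 854 × 9.81 / 1000 = 8.37774 kN/m³.
A = 3 × 1.61 = 4.83 m².
From F = γ·h_c·A, the centroid depth is h_c = 190/(8.37774 × 4.83) = 4.69548 m.
The centroid lies 1.61/2 = 0.805 m below the top edge, so the top edge sits at h_top = 4.69548 − 0.805 = 3.89048 m below the surface.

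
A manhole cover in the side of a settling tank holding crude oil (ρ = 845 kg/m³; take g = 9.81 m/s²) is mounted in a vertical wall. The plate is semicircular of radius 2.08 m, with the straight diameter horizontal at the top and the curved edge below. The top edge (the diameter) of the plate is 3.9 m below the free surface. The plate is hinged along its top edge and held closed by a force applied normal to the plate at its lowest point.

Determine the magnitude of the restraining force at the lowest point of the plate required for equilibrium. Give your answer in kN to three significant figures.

γ = ρg = 845 × 9.81 / 1000 = 8.28945 kN/m³.
The centroid of a semicircle lies 4r/(3π) = 0.882779 m from the diameter, here below the top edge, so the centroid depth is h_c = 3.9 + 0.882779 = 4.78278 m.
A = πr²/2 = π × 2.08²/2 = 6.79589 m².
Resultant F = γ·h_c·A = 8.28945 × 4.78278 × 6.79589 = 269.434 kN.
I_c = (π/8 − 8/(9π))·r⁴ = 0.109757 × 2.08⁴ = 2.0544 m⁴.
Centre of pressure: y_p = y_c + I_c/(y_c·A) = 4.78278 + 2.0544/(4.78278 × 6.79589) = 4.78278 + 0.063206 = 4.84599 m along the plane.
The resultant acts 0.882779 + 0.063206 = 0.945985 m (along the plate) below the hinge at the top edge, so the moment about the hinge is M = F × 0.945985 = 269.434 × 0.945985 = 254.881 kN·m.
A normal force at the bottom, 2.08 m from the hinge, must supply this moment: P = 254.881/2.08 = 122.539 kN.

P ≈ 123 kN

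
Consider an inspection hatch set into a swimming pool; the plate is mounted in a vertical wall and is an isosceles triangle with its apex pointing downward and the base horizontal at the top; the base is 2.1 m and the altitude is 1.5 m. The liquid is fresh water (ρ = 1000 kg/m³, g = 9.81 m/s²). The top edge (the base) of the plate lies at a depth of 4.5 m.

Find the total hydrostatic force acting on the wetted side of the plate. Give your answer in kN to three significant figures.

γ = ρg = 1000 × 9.81 = 9810 N/m³ = 9.81 kN/m³.
With the apex down, the centroid sits h/3 = 1.5/3 = 0.5 m below the base (the top edge), so the centroid depth is h_c = 4.5 + 0.5 = 5 m.
A = ½ × 2.1 × 1.5 = 1.575 m².
Resultant F = γ·h_c·A = 9.81 × 5 × 1.575 = 77.2538 kN.

F ≈ 77.3 kN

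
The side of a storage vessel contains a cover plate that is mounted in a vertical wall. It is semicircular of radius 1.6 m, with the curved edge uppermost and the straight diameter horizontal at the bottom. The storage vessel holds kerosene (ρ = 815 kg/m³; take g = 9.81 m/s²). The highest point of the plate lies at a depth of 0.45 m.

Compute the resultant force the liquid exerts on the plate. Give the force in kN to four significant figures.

γ = ρg = 815 × 9.81 / 1000 = 7.99515 kN/m³.
The centroid lies 4r/(3π) = 0.679061 m above the diameter, so r − 4r/(3π) = 1.6 − 0.679061 = 0.920939 m below the topmost point, so the centroid depth is h_c = 0.45 + 0.920939 = 1.37094 m.
A = πr²/2 = π × 1.6²/2 = 4.02124 m².
Resultant F = γ·h_c·A = 7.99515 × 1.37094 × 4.02124 = 44.0763 kN.

F ≈ 44.08 kN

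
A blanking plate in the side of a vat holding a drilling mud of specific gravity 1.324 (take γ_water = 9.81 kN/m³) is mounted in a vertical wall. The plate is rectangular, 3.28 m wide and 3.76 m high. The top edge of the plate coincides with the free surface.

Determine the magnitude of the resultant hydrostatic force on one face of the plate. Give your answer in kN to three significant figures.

F ≈ 301 kN

γ = 1.324 × 9.81 = 12.98844 kN/m³.
The centroid lies 3.76/2 = 1.88 m below the top edge, so the centroid depth is h_c = 1.88 m.
A = 3.28 × 3.76 = 12.3328 m².
Resultant F = γ·h_c·A = 12.98844 × 1.88 × 12.3328 = 301.146 kN.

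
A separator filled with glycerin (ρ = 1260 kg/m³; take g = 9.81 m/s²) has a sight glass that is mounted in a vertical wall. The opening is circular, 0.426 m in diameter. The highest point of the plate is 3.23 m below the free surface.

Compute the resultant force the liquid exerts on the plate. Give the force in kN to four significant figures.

γ = ρg = 1260 × 9.81 / 1000 = 12.3606 kN/m³.
The centroid is at the centre, 0.213 m below the top of the plate, so the centroid depth is h_c = 3.23 + 0.213 = 3.443 m.
A = π(0.213)² = 0.142531 m².
Resultant F = γ·h_c·A = 12.3606 × 3.443 × 0.142531 = 6.06577 kN.

F ≈ 6.066 kN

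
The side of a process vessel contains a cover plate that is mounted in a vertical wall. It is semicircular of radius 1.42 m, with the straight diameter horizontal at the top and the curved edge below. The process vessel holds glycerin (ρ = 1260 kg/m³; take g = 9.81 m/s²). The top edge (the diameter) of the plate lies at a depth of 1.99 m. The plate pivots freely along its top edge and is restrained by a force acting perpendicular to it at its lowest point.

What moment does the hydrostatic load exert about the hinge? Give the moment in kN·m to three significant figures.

γ = ρg = 1260 × 9.81 / 1000 = 12.3606 kN/m³.
The centroid of a semicircle lies 4r/(3π) = 0.602667 m from the diameter, here below the top edge, so the centroid depth is h_c = 1.99 + 0.602667 = 2.59267 m.
A = πr²/2 = π × 1.42²/2 = 3.16735 m².
Resultant F = γ·h_c·A = 12.3606 × 2.59267 × 3.16735 = 101.504 kN.
I_c = (π/8 − 8/(9π))·r⁴ = 0.109757 × 1.42⁴ = 0.446258 m⁴.
Centre of pressure: y_p = y_c + I_c/(y_c·A) = 2.59267 + 0.446258/(2.59267 × 3.16735) = 2.59267 + 0.0543429 = 2.64701 m along the plane.
The resultant acts 0.602667 + 0.0543429 = 0.65701 m (along the plate) below the hinge at the top edge, so the moment about the hinge is M = F × 0.65701 = 101.504 × 0.65701 = 66.6891 kN·m.

M ≈ 66.7 kN·m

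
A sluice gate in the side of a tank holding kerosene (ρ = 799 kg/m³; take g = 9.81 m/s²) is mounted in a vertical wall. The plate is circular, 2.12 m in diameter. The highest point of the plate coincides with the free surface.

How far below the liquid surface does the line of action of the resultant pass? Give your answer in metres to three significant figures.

γ = ρg = 799 × 9.81 / 1000 = 7.83819 kN/m³.
The centroid is at the centre, 1.06 m below the top of the plate, so the centroid depth is h_c = 1.06 m.
A = π(1.06)² = 3.52989 m².
Resultant F = γ·h_c·A = 7.83819 × 1.06 × 3.52989 = 29.328 kN.
I_c = πr⁴/4 = π × 1.06⁴/4 = 0.991547 m⁴.
Centre of pressure: y_p = y_c + I_c/(y_c·A) = 1.06 + 0.991547/(1.06 × 3.52989) = 1.06 + 0.265 = 1.325 m along the plane.

h_p = 1.33 m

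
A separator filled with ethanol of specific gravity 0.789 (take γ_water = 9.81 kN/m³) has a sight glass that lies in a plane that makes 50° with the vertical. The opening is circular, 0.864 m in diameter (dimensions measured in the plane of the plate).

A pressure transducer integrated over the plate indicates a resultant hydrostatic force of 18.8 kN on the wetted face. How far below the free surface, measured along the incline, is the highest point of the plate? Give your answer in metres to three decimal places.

γ = 0.789 × 9.81 = 7.74009 kN/m³.
A = π(0.432)² = 0.586297 m².
From F = γ·h_c·A, the centroid depth is h_c = 18.8/(7.74009 × 0.586297) = 4.1428 m.
The plate makes 50° with the vertical, i.e. θ = 90° − 50° = 40° to the horizontal. Measuring y along the incline from the free-surface line, vertical depth h = y·sinθ with sinθ = 0.642788.
Along the incline, y_c = h_c/sinθ = 4.1428/0.642788 = 6.44505 m.
The centroid is at the centre, 0.432 m below the top of the plate, so the highest point sits at y_top = 6.44505 − 0.432 = 6.01305 m along the incline.

y_top ≈ 6.013 m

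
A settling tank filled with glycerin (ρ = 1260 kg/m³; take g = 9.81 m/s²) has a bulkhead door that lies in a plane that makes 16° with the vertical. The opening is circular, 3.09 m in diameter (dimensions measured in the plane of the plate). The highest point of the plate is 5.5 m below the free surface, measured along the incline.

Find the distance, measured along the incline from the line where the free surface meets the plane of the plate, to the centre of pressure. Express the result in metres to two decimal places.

y_p = 7.13 m

γ = ρg = 1260 × 9.81 / 1000 = 12.3606 kN/m³.
The plate makes 16° with the vertical, i.e. θ = 90° − 16° = 74° to the horizontal. Measuring y along the incline from the free-surface line, vertical depth h = y·sinθ with sinθ = 0.961262.
The centroid is at the centre, 1.545 m below the top of the plate, so y_c = 5.5 + 1.545 = 7.045 m and h_c = 7.045 × 0.961262 = 6.77209 m.
A = π(1.545)² = 7.49906 m².
Resultant F = γ·h_c·A = 12.3606 × 6.77209 × 7.49906 = 627.725 kN.
I_c = πr⁴/4 = π × 1.545⁴/4 = 4.47511 m⁴.
Centre of pressure: y_p = y_c + I_c/(y_c·A) = 7.045 + 4.47511/(7.045 × 7.49906) = 7.045 + 0.0847063 = 7.12971 m along the plane.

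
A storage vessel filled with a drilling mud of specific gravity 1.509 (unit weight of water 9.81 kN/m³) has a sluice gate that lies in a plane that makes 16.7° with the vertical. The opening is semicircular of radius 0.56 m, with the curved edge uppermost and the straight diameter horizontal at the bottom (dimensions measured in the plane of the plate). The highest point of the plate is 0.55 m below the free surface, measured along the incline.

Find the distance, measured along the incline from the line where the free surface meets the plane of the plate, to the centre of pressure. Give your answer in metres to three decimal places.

γ = 1.509 × 9.81 = 14.80329 kN/m³.
The plate makes 16.7° with the vertical, i.e. θ = 90° − 16.7° = 73.3° to the horizontal. Measuring y along the incline from the free-surface line, vertical depth h = y·sinθ with sinθ = 0.957822.
The centroid lies 4r/(3π) = 0.237671 m above the diameter, so r − 4r/(3π) = 0.56 − 0.237671 = 0.322329 m below the topmost point, so y_c = 0.55 + 0.322329 = 0.872329 m and h_c = 0.872329 × 0.957822 = 0.835536 m.
A = πr²/2 = π × 0.56²/2 = 0.492602 m².
Resultant F = γ·h_c·A = 14.80329 × 0.835536 × 0.492602 = 6.09284 kN.
I_c = (π/8 − 8/(9π))·r⁴ = 0.109757 × 0.56⁴ = 0.010794 m⁴.
Centre of pressure: y_p = y_c + I_c/(y_c·A) = 0.872329 + 0.010794/(0.872329 × 0.492602) = 0.872329 + 0.0251192 = 0.897448 m along the plane.

y_p = 0.897 m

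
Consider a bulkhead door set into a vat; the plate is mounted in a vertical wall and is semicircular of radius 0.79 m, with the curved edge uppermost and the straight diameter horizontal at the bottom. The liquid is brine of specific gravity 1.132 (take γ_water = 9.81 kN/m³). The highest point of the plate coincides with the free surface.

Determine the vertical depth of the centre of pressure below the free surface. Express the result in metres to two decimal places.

γ = 1.132 × 9.81 = 11.10492 kN/m³.
The centroid lies 4r/(3π) = 0.335286 m above the diameter, so r − 4r/(3π) = 0.79 − 0.335286 = 0.454714 m below the topmost point, so the centroid depth is h_c = 0.454714 m.
A = πr²/2 = π × 0.79²/2 = 0.980334 m².
Resultant F = γ·h_c·A = 11.10492 × 0.454714 × 0.980334 = 4.95026 kN.
I_c = (π/8 − 8/(9π))·r⁴ = 0.109757 × 0.79⁴ = 0.0427504 m⁴.
Centre of pressure: y_p = y_c + I_c/(y_c·A) = 0.454714 + 0.0427504/(0.454714 × 0.980334) = 0.454714 + 0.095902 = 0.550616 m along the plane.

h_p = 0.55 m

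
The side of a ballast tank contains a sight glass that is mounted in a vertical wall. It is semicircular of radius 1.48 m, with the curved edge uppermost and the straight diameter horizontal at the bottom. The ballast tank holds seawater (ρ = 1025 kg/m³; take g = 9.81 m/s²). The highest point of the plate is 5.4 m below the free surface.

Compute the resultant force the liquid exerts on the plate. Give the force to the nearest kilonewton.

γ = ρg = 1025 × 9.81 / 1000 = 10.05525 kN/m³.
The centroid lies 4r/(3π) = 0.628132 m above the diameter, so r − 4r/(3π) = 1.48 − 0.628132 = 0.851868 m below the topmost point, so the centroid depth is h_c = 5.4 + 0.851868 = 6.25187 m.
A = πr²/2 = π × 1.48²/2 = 3.44067 m².
Resultant F = γ·h_c·A = 10.05525 × 6.25187 × 3.44067 = 216.295 kN.

F ≈ 216 kN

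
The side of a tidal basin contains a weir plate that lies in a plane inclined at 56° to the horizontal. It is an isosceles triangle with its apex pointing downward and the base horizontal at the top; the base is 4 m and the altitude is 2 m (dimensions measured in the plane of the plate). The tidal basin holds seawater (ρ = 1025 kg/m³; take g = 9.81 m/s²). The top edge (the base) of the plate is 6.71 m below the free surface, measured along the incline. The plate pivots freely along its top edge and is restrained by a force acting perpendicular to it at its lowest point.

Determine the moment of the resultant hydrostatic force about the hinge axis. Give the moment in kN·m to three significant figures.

M ≈ 171 kN·m

γ = ρg = 1025 × 9.81 / 1000 = 10.05525 kN/m³.
Let θ = 56° be the plate's angle to the horizontal; measure y along the incline from where the plane meets the free surface. Vertical depth h = y·sinθ with sinθ = 0.829038.
With the apex down, the centroid sits h/3 = 2/3 = 0.666667 m below the base (the top edge), so y_c = 6.71 + 0.666667 = 7.37667 m and h_c = 7.37667 × 0.829038 = 6.11554 m.
A = ½ × 4 × 2 = 4 m².
Resultant F = γ·h_c·A = 10.05525 × 6.11554 × 4 = 245.973 kN.
I_c = b·h³/36 = 4 × 2³/36 = 0.888889 m⁴.
Centre of pressure: y_p = y_c + I_c/(y_c·A) = 7.37667 + 0.888889/(7.37667 × 4) = 7.37667 + 0.030125 = 7.40679 m along the plane.
The resultant acts 0.666667 + 0.030125 = 0.696792 m (along the plate) below the hinge at the top edge, so the moment about the hinge is M = F × 0.696792 = 245.973 × 0.696792 = 171.392 kN·m.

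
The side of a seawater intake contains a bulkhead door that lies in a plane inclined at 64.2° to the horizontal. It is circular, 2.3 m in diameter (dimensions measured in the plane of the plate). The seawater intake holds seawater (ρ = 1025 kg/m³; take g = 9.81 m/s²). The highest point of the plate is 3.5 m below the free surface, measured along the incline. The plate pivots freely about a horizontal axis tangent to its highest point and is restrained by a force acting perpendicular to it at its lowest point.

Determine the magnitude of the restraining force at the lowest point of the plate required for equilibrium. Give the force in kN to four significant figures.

γ = ρg = 1025 × 9.81 / 1000 = 10.05525 kN/m³.
Let θ = 64.2° be the plate's angle to the horizontal; measure y along the incline from where the plane meets the free surface. Vertical depth h = y·sinθ with sinθ = 0.900319.
The centroid is at the centre, 1.15 m below the top of the plate, so y_c = 3.5 + 1.15 = 4.65 m and h_c = 4.65 × 0.900319 = 4.18648 m.
A = π(1.15)² = 4.15476 m².
Resultant F = γ·h_c·A = 10.05525 × 4.18648 × 4.15476 = 174.899 kN.
I_c = πr⁴/4 = π × 1.15⁴/4 = 1.37367 m⁴.
Centre of pressure: y_p = y_c + I_c/(y_c·A) = 4.65 + 1.37367/(4.65 × 4.15476) = 4.65 + 0.0711023 = 4.7211 m along the plane.
The resultant acts 1.15 + 0.0711023 = 1.2211 m (along the plate) below the hinge at the top edge, so the moment about the hinge is M = F × 1.2211 = 174.899 × 1.2211 = 213.569 kN·m.
A normal force at the bottom, 2.3 m from the hinge, must supply this moment: P = 213.569/2.3 = 92.8561 kN.

P ≈ 92.86 kN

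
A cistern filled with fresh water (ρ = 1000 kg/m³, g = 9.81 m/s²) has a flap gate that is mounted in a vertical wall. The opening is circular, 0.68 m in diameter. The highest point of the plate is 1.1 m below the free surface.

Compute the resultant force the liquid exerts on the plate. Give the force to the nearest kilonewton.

F ≈ 5 kN

γ = ρg = 1000 × 9.81 = 9810 N/m³ = 9.81 kN/m³.
The centroid is at the centre, 0.34 m below the top of the plate, so the centroid depth is h_c = 1.1 + 0.34 = 1.44 m.
A = π(0.34)² = 0.363168 m².
Resultant F = γ·h_c·A = 9.81 × 1.44 × 0.363168 = 5.13026 kN.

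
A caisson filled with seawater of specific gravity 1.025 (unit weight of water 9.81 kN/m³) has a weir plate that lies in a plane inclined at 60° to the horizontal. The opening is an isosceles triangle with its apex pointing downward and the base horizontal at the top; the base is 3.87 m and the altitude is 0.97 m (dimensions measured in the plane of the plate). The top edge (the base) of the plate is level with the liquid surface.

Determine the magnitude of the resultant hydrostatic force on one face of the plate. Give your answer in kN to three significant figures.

F ≈ 5.28 kN

γ = 1.025 × 9.81 = 10.05525 kN/m³.
Let θ = 60° be the plate's angle to the horizontal; measure y along the incline from where the plane meets the free surface. Vertical depth h = y·sinθ with sinθ = 0.866025.
With the apex down, the centroid sits h/3 = 0.97/3 = 0.323333 m below the base (the top edge), so y_c = 0.323333 m and h_c = 0.323333 × 0.866025 = 0.280014 m.
A = ½ × 3.87 × 0.97 = 1.87695 m².
Resultant F = γ·h_c·A = 10.05525 × 0.280014 × 1.87695 = 5.28476 kN.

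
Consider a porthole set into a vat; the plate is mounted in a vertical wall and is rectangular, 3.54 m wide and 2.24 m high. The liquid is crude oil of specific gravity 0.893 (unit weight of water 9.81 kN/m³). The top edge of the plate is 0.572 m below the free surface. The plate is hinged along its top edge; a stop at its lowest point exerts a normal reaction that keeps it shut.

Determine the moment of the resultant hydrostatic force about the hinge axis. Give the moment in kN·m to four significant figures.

M ≈ 160.7 kN·m

γ = 0.893 × 9.81 = 8.76033 kN/m³.
The centroid lies 2.24/2 = 1.12 m below the top edge, so the centroid depth is h_c = 0.572 + 1.12 = 1.692 m.
A = 3.54 × 2.24 = 7.9296 m².
Resultant F = γ·h_c·A = 8.76033 × 1.692 × 7.9296 = 117.536 kN.
I_c = b·h³/12 = 3.54 × 2.24³/12 = 3.31563 m⁴.
Centre of pressure: y_p = y_c + I_c/(y_c·A) = 1.692 + 3.31563/(1.692 × 7.9296) = 1.692 + 0.247124 = 1.93912 m along the plane.
The resultant acts 1.12 + 0.247124 = 1.36712 m (along the plate) below the hinge at the top edge, so the moment about the hinge is M = F × 1.36712 = 117.536 × 1.36712 = 160.686 kN·m.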